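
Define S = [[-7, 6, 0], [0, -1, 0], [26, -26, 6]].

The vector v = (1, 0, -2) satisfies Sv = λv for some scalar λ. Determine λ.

-7

Compute Sv: S·(1, 0, -2) = (-7, 0, 14).
Since Sv = λv, compare component 1: -7 = λ·1, so λ = -7.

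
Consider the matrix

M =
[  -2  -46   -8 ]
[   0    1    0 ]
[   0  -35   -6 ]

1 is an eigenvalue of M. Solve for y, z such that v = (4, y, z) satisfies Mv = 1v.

We need (M - 1I)v = 0.
M - 1I = [[-3, -46, -8], [0, 0, 0], [0, -35, -7]].
Row 1: (-3)·4 + (-46)·y + (-8)·z = 0
Row 2: (0)·4 + (0)·y + (0)·z = 0
Row 3: (0)·4 + (-35)·y + (-7)·z = 0
Solving gives y = -2, z = 10.
Check: M·(4, -2, 10) = (4, -2, 10) = 1·(4, -2, 10).

-2, 10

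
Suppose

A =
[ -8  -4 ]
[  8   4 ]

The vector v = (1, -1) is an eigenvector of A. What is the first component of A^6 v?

4096

First find the eigenvalue: Av = (-4, 4) = -4·(1, -1), so λ = -4.
Then A^6 v = λ^6·v = (-4)^6·(1, -1) = 4096·(1, -1) = (4096, -4096).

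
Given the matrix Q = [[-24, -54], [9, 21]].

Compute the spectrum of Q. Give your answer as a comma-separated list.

-6, 3

det(Q - sI) = (-24 - s)(21 - s) - (-54)·(9) = s^2 + 3s - 18.
This factors as (s + 6)·(s - 3) = 0.
Eigenvalues: -6, 3.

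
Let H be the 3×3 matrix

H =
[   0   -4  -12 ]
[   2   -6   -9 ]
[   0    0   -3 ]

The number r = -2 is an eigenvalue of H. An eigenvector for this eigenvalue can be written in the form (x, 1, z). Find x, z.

2, 0

We need (H + 2I)v = 0.
H + 2I = [[2, -4, -12], [2, -4, -9], [0, 0, -1]].
Row 1: (2)·x + (-4)·1 + (-12)·z = 0
Row 2: (2)·x + (-4)·1 + (-9)·z = 0
Row 3: (0)·x + (0)·1 + (-1)·z = 0
Solving gives x = 2, z = 0.
Check: H·(2, 1, 0) = (-4, -2, 0) = -2·(2, 1, 0).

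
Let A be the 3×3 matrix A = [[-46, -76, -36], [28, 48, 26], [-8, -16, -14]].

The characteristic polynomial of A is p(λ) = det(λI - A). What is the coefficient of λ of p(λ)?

20

p(λ) = λ^3 + 12λ^2 + 20λ - 96.
The coefficient of λ is 20.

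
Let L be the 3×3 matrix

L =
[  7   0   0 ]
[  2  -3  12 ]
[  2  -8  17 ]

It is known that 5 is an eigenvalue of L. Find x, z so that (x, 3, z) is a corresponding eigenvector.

0, 2

We need (L - 5I)v = 0.
L - 5I = [[2, 0, 0], [2, -8, 12], [2, -8, 12]].
Row 1: (2)·x + (0)·3 + (0)·z = 0
Row 2: (2)·x + (-8)·3 + (12)·z = 0
Row 3: (2)·x + (-8)·3 + (12)·z = 0
Solving gives x = 0, z = 2.
Check: L·(0, 3, 2) = (0, 15, 10) = 5·(0, 3, 2).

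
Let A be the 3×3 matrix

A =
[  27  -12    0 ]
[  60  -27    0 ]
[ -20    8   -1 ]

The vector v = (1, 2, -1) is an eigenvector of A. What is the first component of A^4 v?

First find the eigenvalue: Av = (3, 6, -3) = 3·(1, 2, -1), so λ = 3.
Then A^4 v = λ^4·v = 3^4·(1, 2, -1) = 81·(1, 2, -1) = (81, 162, -81).

81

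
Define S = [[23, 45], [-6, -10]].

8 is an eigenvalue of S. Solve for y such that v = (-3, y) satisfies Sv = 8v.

We need (S - 8I)v = 0.
S - 8I = [[15, 45], [-6, -18]].
Row 1: (15)·-3 + (45)·y = 0
Row 2: (-6)·-3 + (-18)·y = 0
Solving gives y = 1.
Check: S·(-3, 1) = (-24, 8) = 8·(-3, 1).

1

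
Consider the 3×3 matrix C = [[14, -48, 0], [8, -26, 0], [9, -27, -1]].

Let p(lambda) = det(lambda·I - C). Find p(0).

20

p(0) = det(0·I − C) = det(−C) = (−1)^3·det(C).
det(C) = -20, so p(0) = 20.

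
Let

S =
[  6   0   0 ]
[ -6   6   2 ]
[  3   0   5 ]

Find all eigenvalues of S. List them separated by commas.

Compute the characteristic polynomial p(μ) = det(μI - S).
Expanding along the first row, p(μ) = μ^3 - 17μ^2 + 96μ - 180.
Since p(5) = 0, μ = 5 is a root.
Factor out (μ - 5): p(μ) = (μ - 5)·(μ^2 - 12μ + 36).
The quadratic factor is (μ - 6)^2.
Eigenvalues: 5, 6, 6.

5, 6, 6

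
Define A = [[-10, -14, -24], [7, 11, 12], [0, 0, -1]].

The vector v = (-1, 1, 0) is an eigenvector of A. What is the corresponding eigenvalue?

Compute Av: A·(-1, 1, 0) = (-4, 4, 0).
Since Av = λv, compare component 1: -4 = λ·-1, so λ = 4.

4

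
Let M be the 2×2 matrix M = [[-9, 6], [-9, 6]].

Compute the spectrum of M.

det(M - λI) = (-9 - λ)(6 - λ) - (6)·(-9) = λ^2 + 3λ.
This factors as (λ + 3)·λ = 0.
Eigenvalues: -3, 0.

-3, 0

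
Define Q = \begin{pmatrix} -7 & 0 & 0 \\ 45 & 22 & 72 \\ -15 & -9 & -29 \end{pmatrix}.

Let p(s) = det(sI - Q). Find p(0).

p(0) = det(0·I − Q) = det(−Q) = (−1)^3·det(Q).
det(Q) = -70, so p(0) = 70.

70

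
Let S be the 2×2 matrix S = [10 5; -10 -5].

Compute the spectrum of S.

0, 5

det(S - lambda·I) = (10 - lambda)(-5 - lambda) - (5)·(-10) = lambda^2 - 5·lambda.
This factors as lambda·(lambda - 5) = 0.
Eigenvalues: 0, 5.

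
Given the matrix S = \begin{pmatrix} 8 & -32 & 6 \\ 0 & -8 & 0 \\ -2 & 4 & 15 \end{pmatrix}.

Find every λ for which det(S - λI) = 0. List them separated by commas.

Set up det(λI - S) = 0.
Expanding along the first row, p(λ) = λ^3 - 15λ^2 - 52λ + 1056.
Rational-root test: λ = 11 gives p(11) = 0.
Factor out (λ - 11): p(λ) = (λ - 11)·(λ^2 - 4λ - 96).
The quadratic factors as (λ + 8)·(λ - 12).
Eigenvalues: -8, 11, 12.

-8, 11, 12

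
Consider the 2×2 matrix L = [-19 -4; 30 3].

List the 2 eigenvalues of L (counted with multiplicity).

-9, -7

det(L - sI) = (-19 - s)(3 - s) - (-4)·(30) = s^2 + 16s + 63.
This factors as (s + 9)·(s + 7) = 0.
Eigenvalues: -9, -7.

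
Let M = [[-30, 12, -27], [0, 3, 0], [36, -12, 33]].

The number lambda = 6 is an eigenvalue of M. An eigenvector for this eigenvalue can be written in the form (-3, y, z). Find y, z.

We need (M - 6I)v = 0.
M - 6I = [[-36, 12, -27], [0, -3, 0], [36, -12, 27]].
Row 1: (-36)·-3 + (12)·y + (-27)·z = 0
Row 2: (0)·-3 + (-3)·y + (0)·z = 0
Row 3: (36)·-3 + (-12)·y + (27)·z = 0
Solving gives y = 0, z = 4.
Check: M·(-3, 0, 4) = (-18, 0, 24) = 6·(-3, 0, 4).

0, 4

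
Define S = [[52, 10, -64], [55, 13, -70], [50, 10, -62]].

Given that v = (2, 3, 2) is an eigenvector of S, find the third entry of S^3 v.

First find the eigenvalue: Sv = (6, 9, 6) = 3·(2, 3, 2), so λ = 3.
Then S^3 v = λ^3·v = 3^3·(2, 3, 2) = 27·(2, 3, 2) = (54, 81, 54).

54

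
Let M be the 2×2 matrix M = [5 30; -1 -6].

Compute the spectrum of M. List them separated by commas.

det(M - λI) = (5 - λ)(-6 - λ) - (30)·(-1) = λ^2 + λ.
This factors as (λ + 1)·λ = 0.
Eigenvalues: -1, 0.

-1, 0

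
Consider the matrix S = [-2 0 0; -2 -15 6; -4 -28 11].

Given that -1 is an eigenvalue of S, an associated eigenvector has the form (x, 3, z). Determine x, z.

We need (S + 1I)v = 0.
S + 1I = [[-1, 0, 0], [-2, -14, 6], [-4, -28, 12]].
Row 1: (-1)·x + (0)·3 + (0)·z = 0
Row 2: (-2)·x + (-14)·3 + (6)·z = 0
Row 3: (-4)·x + (-28)·3 + (12)·z = 0
Solving gives x = 0, z = 7.
Check: S·(0, 3, 7) = (0, -3, -7) = -1·(0, 3, 7).

0, 7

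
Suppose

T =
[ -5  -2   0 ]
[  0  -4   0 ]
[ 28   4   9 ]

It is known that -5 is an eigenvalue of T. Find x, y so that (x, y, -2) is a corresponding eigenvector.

1, 0

We need (T + 5I)v = 0.
T + 5I = [[0, -2, 0], [0, 1, 0], [28, 4, 14]].
Row 1: (0)·x + (-2)·y + (0)·-2 = 0
Row 2: (0)·x + (1)·y + (0)·-2 = 0
Row 3: (28)·x + (4)·y + (14)·-2 = 0
Solving gives x = 1, y = 0.
Check: T·(1, 0, -2) = (-5, 0, 10) = -5·(1, 0, -2).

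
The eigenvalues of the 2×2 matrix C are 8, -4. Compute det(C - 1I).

-35

If C has eigenvalues 8, -4, then C - 1I has eigenvalues 7, -5.
det(C - 1I) = (7) · (-5) = -35.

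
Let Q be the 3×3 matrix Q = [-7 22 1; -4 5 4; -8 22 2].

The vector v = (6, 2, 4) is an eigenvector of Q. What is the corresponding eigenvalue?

Compute Qv: Q·(6, 2, 4) = (6, 2, 4).
Since Qv = λv, compare component 1: 6 = λ·6, so λ = 1.

1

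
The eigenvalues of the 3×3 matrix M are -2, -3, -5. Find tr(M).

trace(M) is the sum of the eigenvalues: (-2) + (-3) + (-5) = -10.

-10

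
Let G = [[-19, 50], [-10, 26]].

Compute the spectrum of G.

1, 6

det(G - sI) = (-19 - s)(26 - s) - (50)·(-10) = s^2 - 7s + 6.
This factors as (s - 1)·(s - 6) = 0.
Eigenvalues: 1, 6.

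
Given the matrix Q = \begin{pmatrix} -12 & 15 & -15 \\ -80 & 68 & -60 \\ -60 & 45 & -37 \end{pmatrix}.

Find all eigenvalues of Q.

3, 8, 8

Set up det(rI - Q) = 0.
Expanding along the first row, p(r) = r^3 - 19r^2 + 112r - 192.
Rational-root test: r = 3 gives p(3) = 0.
Dividing by (r - 3) leaves r^2 - 16r + 64.
The quadratic factor is (r - 8)^2.
Eigenvalues: 3, 8, 8.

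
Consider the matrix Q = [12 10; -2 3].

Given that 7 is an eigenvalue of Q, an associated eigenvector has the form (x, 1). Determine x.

-2

We need (Q - 7I)v = 0.
Q - 7I = [[5, 10], [-2, -4]].
Row 1: (5)·x + (10)·1 = 0
Row 2: (-2)·x + (-4)·1 = 0
Solving gives x = -2.
Check: Q·(-2, 1) = (-14, 7) = 7·(-2, 1).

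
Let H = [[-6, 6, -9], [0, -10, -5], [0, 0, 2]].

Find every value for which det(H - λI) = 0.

H is upper triangular, so its eigenvalues are the diagonal entries.
Diagonal: -6, -10, 2.

-10, -6, 2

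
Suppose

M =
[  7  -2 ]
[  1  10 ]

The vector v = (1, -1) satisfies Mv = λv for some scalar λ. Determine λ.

Compute Mv: M·(1, -1) = (9, -9).
Since Mv = λv, compare component 1: 9 = λ·1, so λ = 9.

9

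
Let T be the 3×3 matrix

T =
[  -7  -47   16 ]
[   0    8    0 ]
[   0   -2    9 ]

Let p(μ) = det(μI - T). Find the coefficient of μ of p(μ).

p(μ) = μ^3 - 10μ^2 - 47μ + 504.
The coefficient of μ is -47.

-47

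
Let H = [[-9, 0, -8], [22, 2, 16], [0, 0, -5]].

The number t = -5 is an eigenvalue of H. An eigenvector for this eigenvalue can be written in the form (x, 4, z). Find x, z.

We need (H + 5I)v = 0.
H + 5I = [[-4, 0, -8], [22, 7, 16], [0, 0, 0]].
Row 1: (-4)·x + (0)·4 + (-8)·z = 0
Row 2: (22)·x + (7)·4 + (16)·z = 0
Row 3: (0)·x + (0)·4 + (0)·z = 0
Solving gives x = -2, z = 1.
Check: H·(-2, 4, 1) = (10, -20, -5) = -5·(-2, 4, 1).

-2, 1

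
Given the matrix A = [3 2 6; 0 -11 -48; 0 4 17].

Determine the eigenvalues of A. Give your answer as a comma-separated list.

1, 3, 5

Set up det(rI - A) = 0.
Expanding the 3×3 determinant: p(r) = r^3 - 9r^2 + 23r - 15.
Rational-root test: r = 1 gives p(1) = 0.
Dividing by (r - 1) leaves r^2 - 8r + 15.
The quadratic factors as (r - 3)·(r - 5).
Eigenvalues: 1, 3, 5.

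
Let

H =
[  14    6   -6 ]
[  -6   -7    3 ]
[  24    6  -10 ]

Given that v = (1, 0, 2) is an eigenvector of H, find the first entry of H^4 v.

First find the eigenvalue: Hv = (2, 0, 4) = 2·(1, 0, 2), so λ = 2.
Then H^4 v = λ^4·v = 2^4·(1, 0, 2) = 16·(1, 0, 2) = (16, 0, 32).

16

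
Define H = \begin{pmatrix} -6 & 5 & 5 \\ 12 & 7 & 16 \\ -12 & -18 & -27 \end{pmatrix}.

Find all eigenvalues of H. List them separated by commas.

-11, -9, -6

Compute the characteristic polynomial p(λ) = det(λI - H).
Expanding the 3×3 determinant: p(λ) = λ^3 + 26λ^2 + 219λ + 594.
Try λ = -6: p(-6) = 0, so -6 is a root.
Dividing by (λ + 6) leaves λ^2 + 20λ + 99.
The quadratic factors as (λ + 11)·(λ + 9).
Eigenvalues: -11, -9, -6.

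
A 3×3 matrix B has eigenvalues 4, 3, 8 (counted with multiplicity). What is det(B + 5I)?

936

If B has eigenvalues 4, 3, 8, then B + 5I has eigenvalues 9, 8, 13.
det(B + 5I) = (9) · (8) · (13) = 936.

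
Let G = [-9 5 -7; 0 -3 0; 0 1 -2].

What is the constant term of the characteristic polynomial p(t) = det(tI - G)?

54

p(0) = det(0·I − G) = det(−G) = (−1)^3·det(G).
det(G) = -54, so p(0) = 54.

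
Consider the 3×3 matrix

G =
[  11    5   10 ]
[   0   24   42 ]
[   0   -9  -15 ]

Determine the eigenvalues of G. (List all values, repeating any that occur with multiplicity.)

3, 6, 11

The characteristic polynomial is p(lambda) = det(lambda·I - G).
Expanding the 3×3 determinant: p(lambda) = lambda^3 - 20·lambda^2 + 117·lambda - 198.
Rational-root test: lambda = 11 gives p(11) = 0.
Factor out (lambda - 11): p(lambda) = (lambda - 11)·(lambda^2 - 9·lambda + 18).
The quadratic factors as (lambda - 3)·(lambda - 6).
Eigenvalues: 3, 6, 11.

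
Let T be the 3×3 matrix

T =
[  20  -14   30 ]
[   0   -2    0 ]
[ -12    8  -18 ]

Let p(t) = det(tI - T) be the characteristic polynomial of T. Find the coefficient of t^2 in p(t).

The coefficient of t^2 of det(tI - T) is −trace(T).
trace(T) = (20) + (-2) + (-18) = 0, so the coefficient is 0.

0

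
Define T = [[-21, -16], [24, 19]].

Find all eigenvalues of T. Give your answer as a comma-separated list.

-5, 3

det(T - λI) = (-21 - λ)(19 - λ) - (-16)·(24) = λ^2 + 2λ - 15.
This factors as (λ + 5)·(λ - 3) = 0.
Eigenvalues: -5, 3.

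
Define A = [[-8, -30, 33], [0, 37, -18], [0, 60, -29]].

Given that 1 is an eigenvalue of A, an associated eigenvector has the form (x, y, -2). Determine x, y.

-4, -1

We need (A - 1I)v = 0.
A - 1I = [[-9, -30, 33], [0, 36, -18], [0, 60, -30]].
Row 1: (-9)·x + (-30)·y + (33)·-2 = 0
Row 2: (0)·x + (36)·y + (-18)·-2 = 0
Row 3: (0)·x + (60)·y + (-30)·-2 = 0
Solving gives x = -4, y = -1.
Check: A·(-4, -1, -2) = (-4, -1, -2) = 1·(-4, -1, -2).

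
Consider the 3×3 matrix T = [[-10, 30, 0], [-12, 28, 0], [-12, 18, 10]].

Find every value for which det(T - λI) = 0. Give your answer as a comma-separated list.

Compute the characteristic polynomial p(λ) = det(λI - T).
Expanding along the first row, p(λ) = λ^3 - 28λ^2 + 260λ - 800.
Since p(8) = 0, λ = 8 is a root.
Factor out (λ - 8): p(λ) = (λ - 8)·(λ^2 - 20λ + 100).
The quadratic factor is (λ - 10)^2.
Eigenvalues: 8, 10, 10.

8, 10, 10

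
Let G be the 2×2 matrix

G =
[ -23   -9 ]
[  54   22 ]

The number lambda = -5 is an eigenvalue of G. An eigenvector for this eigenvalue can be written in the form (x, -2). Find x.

We need (G + 5I)v = 0.
G + 5I = [[-18, -9], [54, 27]].
Row 1: (-18)·x + (-9)·-2 = 0
Row 2: (54)·x + (27)·-2 = 0
Solving gives x = 1.
Check: G·(1, -2) = (-5, 10) = -5·(1, -2).

1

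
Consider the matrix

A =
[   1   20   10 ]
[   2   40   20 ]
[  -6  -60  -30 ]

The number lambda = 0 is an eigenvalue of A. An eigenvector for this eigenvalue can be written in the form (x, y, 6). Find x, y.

We need (A)v = 0.
A = [[1, 20, 10], [2, 40, 20], [-6, -60, -30]].
Row 1: (1)·x + (20)·y + (10)·6 = 0
Row 2: (2)·x + (40)·y + (20)·6 = 0
Row 3: (-6)·x + (-60)·y + (-30)·6 = 0
Solving gives x = 0, y = -3.
Check: A·(0, -3, 6) = (0, 0, 0) = 0·(0, -3, 6).

0, -3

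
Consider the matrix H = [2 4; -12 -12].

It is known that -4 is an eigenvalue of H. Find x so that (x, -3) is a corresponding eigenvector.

2

We need (H + 4I)v = 0.
H + 4I = [[6, 4], [-12, -8]].
Row 1: (6)·x + (4)·-3 = 0
Row 2: (-12)·x + (-8)·-3 = 0
Solving gives x = 2.
Check: H·(2, -3) = (-8, 12) = -4·(2, -3).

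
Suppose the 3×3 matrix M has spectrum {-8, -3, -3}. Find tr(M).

-14

trace(M) is the sum of the eigenvalues: (-8) + (-3) + (-3) = -14.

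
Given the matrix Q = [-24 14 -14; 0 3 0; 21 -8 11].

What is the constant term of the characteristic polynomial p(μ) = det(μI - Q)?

p(0) = det(0·I − Q) = det(−Q) = (−1)^3·det(Q).
det(Q) = 90, so p(0) = -90.

-90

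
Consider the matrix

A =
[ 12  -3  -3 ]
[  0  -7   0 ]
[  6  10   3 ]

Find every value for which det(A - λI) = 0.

Compute the characteristic polynomial p(λ) = det(λI - A).
Cofactor expansion gives p(λ) = λ^3 - 8λ^2 - 51λ + 378.
Try λ = 6: p(6) = 0, so 6 is a root.
Dividing by (λ - 6) leaves λ^2 - 2λ - 63.
The quadratic factors as (λ + 7)·(λ - 9).
Eigenvalues: -7, 6, 9.

-7, 6, 9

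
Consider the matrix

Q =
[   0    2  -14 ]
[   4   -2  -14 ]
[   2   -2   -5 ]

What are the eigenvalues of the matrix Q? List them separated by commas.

-5, -4, 2

The characteristic polynomial is p(μ) = det(μI - Q).
Expanding the 3×3 determinant: p(μ) = μ^3 + 7μ^2 + 2μ - 40.
Try μ = -5: p(-5) = 0, so -5 is a root.
Dividing by (μ + 5) leaves μ^2 + 2μ - 8.
The quadratic factors as (μ + 4)·(μ - 2).
Eigenvalues: -5, -4, 2.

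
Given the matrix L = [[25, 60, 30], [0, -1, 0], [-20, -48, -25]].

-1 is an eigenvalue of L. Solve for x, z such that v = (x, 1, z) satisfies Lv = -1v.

0, -2

We need (L + 1I)v = 0.
L + 1I = [[26, 60, 30], [0, 0, 0], [-20, -48, -24]].
Row 1: (26)·x + (60)·1 + (30)·z = 0
Row 2: (0)·x + (0)·1 + (0)·z = 0
Row 3: (-20)·x + (-48)·1 + (-24)·z = 0
Solving gives x = 0, z = -2.
Check: L·(0, 1, -2) = (0, -1, 2) = -1·(0, 1, -2).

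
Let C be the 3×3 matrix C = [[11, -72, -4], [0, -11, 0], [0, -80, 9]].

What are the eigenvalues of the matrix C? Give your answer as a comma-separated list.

The characteristic polynomial is p(λ) = det(λI - C).
Cofactor expansion gives p(λ) = λ^3 - 9λ^2 - 121λ + 1089.
Try λ = 11: p(11) = 0, so 11 is a root.
Factor out (λ - 11): p(λ) = (λ - 11)·(λ^2 + 2λ - 99).
The quadratic factors as (λ + 11)·(λ - 9).
Eigenvalues: -11, 9, 11.

-11, 9, 11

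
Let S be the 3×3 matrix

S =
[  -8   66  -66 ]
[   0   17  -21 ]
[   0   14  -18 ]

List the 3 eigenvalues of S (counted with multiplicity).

Set up det(λI - S) = 0.
Expanding along the first row, p(λ) = λ^3 + 9λ^2 - 4λ - 96.
Try λ = 3: p(3) = 0, so 3 is a root.
Factor out (λ - 3): p(λ) = (λ - 3)·(λ^2 + 12λ + 32).
The quadratic factors as (λ + 8)·(λ + 4).
Eigenvalues: -8, -4, 3.

-8, -4, 3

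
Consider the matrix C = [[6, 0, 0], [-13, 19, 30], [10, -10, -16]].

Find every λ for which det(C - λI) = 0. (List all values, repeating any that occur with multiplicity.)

-1, 4, 6

The characteristic polynomial is p(t) = det(tI - C).
Expanding along the first row, p(t) = t^3 - 9t^2 + 14t + 24.
Since p(-1) = 0, t = -1 is a root.
Dividing by (t + 1) leaves t^2 - 10t + 24.
The quadratic factors as (t - 4)·(t - 6).
Eigenvalues: -1, 4, 6.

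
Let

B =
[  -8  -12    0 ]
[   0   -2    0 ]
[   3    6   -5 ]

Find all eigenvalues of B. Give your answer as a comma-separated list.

The characteristic polynomial is p(μ) = det(μI - B).
Expanding along the first row, p(μ) = μ^3 + 15μ^2 + 66μ + 80.
Since p(-8) = 0, μ = -8 is a root.
Dividing by (μ + 8) leaves μ^2 + 7μ + 10.
The quadratic factors as (μ + 5)·(μ + 2).
Eigenvalues: -8, -5, -2.

-8, -5, -2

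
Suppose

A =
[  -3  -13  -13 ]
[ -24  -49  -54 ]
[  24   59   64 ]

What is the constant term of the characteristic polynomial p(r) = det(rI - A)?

p(0) = det(0·I − A) = det(−A) = (−1)^3·det(A).
det(A) = -150, so p(0) = 150.

150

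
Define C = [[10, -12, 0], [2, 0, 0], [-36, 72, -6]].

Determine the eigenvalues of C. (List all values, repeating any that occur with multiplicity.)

-6, 4, 6

Set up det(tI - C) = 0.
Expanding along the first row, p(t) = t^3 - 4t^2 - 36t + 144.
Since p(-6) = 0, t = -6 is a root.
Factor out (t + 6): p(t) = (t + 6)·(t^2 - 10t + 24).
The quadratic factors as (t - 4)·(t - 6).
Eigenvalues: -6, 4, 6.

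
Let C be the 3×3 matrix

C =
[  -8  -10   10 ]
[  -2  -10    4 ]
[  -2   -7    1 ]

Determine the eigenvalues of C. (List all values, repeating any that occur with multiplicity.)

-8, -6, -3

The characteristic polynomial is p(t) = det(tI - C).
Expanding along the first row, p(t) = t^3 + 17t^2 + 90t + 144.
Since p(-6) = 0, t = -6 is a root.
Factor out (t + 6): p(t) = (t + 6)·(t^2 + 11t + 24).
The quadratic factors as (t + 8)·(t + 3).
Eigenvalues: -8, -6, -3.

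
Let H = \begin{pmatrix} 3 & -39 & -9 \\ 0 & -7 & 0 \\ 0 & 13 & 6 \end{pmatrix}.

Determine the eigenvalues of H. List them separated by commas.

-7, 3, 6

Set up det(sI - H) = 0.
Cofactor expansion gives p(s) = s^3 - 2s^2 - 45s + 126.
Try s = -7: p(-7) = 0, so -7 is a root.
Dividing by (s + 7) leaves s^2 - 9s + 18.
The quadratic factors as (s - 3)·(s - 6).
Eigenvalues: -7, 3, 6.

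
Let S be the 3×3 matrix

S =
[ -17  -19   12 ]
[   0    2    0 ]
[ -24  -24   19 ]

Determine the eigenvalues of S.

-5, 2, 7

The characteristic polynomial is p(lambda) = det(lambda·I - S).
Expanding along the first row, p(lambda) = lambda^3 - 4·lambda^2 - 31·lambda + 70.
Try lambda = 2: p(2) = 0, so 2 is a root.
Dividing by (lambda - 2) leaves lambda^2 - 2·lambda - 35.
The quadratic factors as (lambda + 5)·(lambda - 7).
Eigenvalues: -5, 2, 7.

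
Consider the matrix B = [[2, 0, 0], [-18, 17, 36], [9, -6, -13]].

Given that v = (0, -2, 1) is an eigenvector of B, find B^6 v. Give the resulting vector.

First find the eigenvalue: Bv = (0, 2, -1) = -1·(0, -2, 1), so λ = -1.
Then B^6 v = λ^6·v = (-1)^6·(0, -2, 1) = 1·(0, -2, 1) = (0, -2, 1).

(0, -2, 1)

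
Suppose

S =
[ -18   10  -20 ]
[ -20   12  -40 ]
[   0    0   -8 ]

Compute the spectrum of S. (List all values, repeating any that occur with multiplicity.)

Compute the characteristic polynomial p(r) = det(rI - S).
Expanding the 3×3 determinant: p(r) = r^3 + 14r^2 + 32r - 128.
Try r = 2: p(2) = 0, so 2 is a root.
Factor out (r - 2): p(r) = (r - 2)·(r^2 + 16r + 64).
The quadratic factor is (r + 8)^2.
Eigenvalues: -8, -8, 2.

-8, -8, 2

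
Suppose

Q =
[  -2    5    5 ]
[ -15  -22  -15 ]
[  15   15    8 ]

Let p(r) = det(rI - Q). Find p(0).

p(0) = det(0·I − Q) = det(−Q) = (−1)^3·det(Q).
det(Q) = -98, so p(0) = 98.

98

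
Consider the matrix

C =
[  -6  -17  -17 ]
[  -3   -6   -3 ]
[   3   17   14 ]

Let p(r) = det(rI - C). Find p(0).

p(0) = det(0·I − C) = det(−C) = (−1)^3·det(C).
det(C) = 198, so p(0) = -198.

-198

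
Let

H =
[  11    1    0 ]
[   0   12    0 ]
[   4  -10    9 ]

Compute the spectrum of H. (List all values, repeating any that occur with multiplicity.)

9, 11, 12

Compute the characteristic polynomial p(λ) = det(λI - H).
Cofactor expansion gives p(λ) = λ^3 - 32λ^2 + 339λ - 1188.
Try λ = 9: p(9) = 0, so 9 is a root.
Factor out (λ - 9): p(λ) = (λ - 9)·(λ^2 - 23λ + 132).
The quadratic factors as (λ - 11)·(λ - 12).
Eigenvalues: 9, 11, 12.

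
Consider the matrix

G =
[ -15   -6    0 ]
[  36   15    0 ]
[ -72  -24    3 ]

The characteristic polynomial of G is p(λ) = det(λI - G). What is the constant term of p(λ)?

p(λ) = λ^3 - 3λ^2 - 9λ + 27.
The constant term is 27.

27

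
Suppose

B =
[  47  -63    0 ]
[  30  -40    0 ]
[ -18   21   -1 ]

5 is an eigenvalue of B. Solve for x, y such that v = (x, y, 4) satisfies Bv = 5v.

We need (B - 5I)v = 0.
B - 5I = [[42, -63, 0], [30, -45, 0], [-18, 21, -6]].
Row 1: (42)·x + (-63)·y + (0)·4 = 0
Row 2: (30)·x + (-45)·y + (0)·4 = 0
Row 3: (-18)·x + (21)·y + (-6)·4 = 0
Solving gives x = -6, y = -4.
Check: B·(-6, -4, 4) = (-30, -20, 20) = 5·(-6, -4, 4).

-6, -4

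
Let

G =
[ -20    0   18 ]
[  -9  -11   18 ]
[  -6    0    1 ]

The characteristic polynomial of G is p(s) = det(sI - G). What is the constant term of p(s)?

968

p(s) = s^3 + 30s^2 + 297s + 968.
The constant term is 968.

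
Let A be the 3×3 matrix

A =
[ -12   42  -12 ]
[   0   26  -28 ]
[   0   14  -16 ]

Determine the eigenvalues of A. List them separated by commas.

-12, -2, 12

Compute the characteristic polynomial p(μ) = det(μI - A).
Cofactor expansion gives p(μ) = μ^3 + 2μ^2 - 144μ - 288.
Since p(-2) = 0, μ = -2 is a root.
Dividing by (μ + 2) leaves μ^2 - 144.
The quadratic factors as (μ + 12)·(μ - 12).
Eigenvalues: -12, -2, 12.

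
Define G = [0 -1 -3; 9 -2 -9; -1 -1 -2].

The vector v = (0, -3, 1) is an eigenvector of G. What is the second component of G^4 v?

-3

First find the eigenvalue: Gv = (0, -3, 1) = 1·(0, -3, 1), so λ = 1.
Then G^4 v = λ^4·v = 1^4·(0, -3, 1) = 1·(0, -3, 1) = (0, -3, 1).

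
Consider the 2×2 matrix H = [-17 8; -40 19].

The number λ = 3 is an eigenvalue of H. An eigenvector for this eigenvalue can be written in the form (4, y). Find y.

10

We need (H - 3I)v = 0.
H - 3I = [[-20, 8], [-40, 16]].
Row 1: (-20)·4 + (8)·y = 0
Row 2: (-40)·4 + (16)·y = 0
Solving gives y = 10.
Check: H·(4, 10) = (12, 30) = 3·(4, 10).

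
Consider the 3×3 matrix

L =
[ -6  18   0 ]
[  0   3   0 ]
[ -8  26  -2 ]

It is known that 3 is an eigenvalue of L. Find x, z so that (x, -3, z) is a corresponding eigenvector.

We need (L - 3I)v = 0.
L - 3I = [[-9, 18, 0], [0, 0, 0], [-8, 26, -5]].
Row 1: (-9)·x + (18)·-3 + (0)·z = 0
Row 2: (0)·x + (0)·-3 + (0)·z = 0
Row 3: (-8)·x + (26)·-3 + (-5)·z = 0
Solving gives x = -6, z = -6.
Check: L·(-6, -3, -6) = (-18, -9, -18) = 3·(-6, -3, -6).

-6, -6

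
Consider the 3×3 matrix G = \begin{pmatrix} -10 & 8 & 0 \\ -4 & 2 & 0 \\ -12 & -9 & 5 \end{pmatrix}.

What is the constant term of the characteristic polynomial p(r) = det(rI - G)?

p(0) = det(0·I − G) = det(−G) = (−1)^3·det(G).
det(G) = 60, so p(0) = -60.

-60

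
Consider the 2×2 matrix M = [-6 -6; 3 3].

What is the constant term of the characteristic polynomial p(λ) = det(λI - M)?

0

p(0) = det(0·I − M) = det(−M) = (−1)^2·det(M).
det(M) = 0, so p(0) = 0.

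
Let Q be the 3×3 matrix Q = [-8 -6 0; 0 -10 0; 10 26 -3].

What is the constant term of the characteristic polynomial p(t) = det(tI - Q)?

240

p(0) = det(0·I − Q) = det(−Q) = (−1)^3·det(Q).
det(Q) = -240, so p(0) = 240.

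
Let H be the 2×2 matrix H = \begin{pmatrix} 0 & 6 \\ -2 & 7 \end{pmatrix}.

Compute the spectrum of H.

3, 4

det(H - λI) = (0 - λ)(7 - λ) - (6)·(-2) = λ^2 - 7λ + 12.
This factors as (λ - 3)·(λ - 4) = 0.
Eigenvalues: 3, 4.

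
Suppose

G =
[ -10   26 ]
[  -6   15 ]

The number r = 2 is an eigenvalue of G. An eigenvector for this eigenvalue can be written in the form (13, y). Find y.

6

We need (G - 2I)v = 0.
G - 2I = [[-12, 26], [-6, 13]].
Row 1: (-12)·13 + (26)·y = 0
Row 2: (-6)·13 + (13)·y = 0
Solving gives y = 6.
Check: G·(13, 6) = (26, 12) = 2·(13, 6).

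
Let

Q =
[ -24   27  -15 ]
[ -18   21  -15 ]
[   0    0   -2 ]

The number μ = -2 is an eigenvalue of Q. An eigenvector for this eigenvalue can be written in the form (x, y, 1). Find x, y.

3, 3

We need (Q + 2I)v = 0.
Q + 2I = [[-22, 27, -15], [-18, 23, -15], [0, 0, 0]].
Row 1: (-22)·x + (27)·y + (-15)·1 = 0
Row 2: (-18)·x + (23)·y + (-15)·1 = 0
Row 3: (0)·x + (0)·y + (0)·1 = 0
Solving gives x = 3, y = 3.
Check: Q·(3, 3, 1) = (-6, -6, -2) = -2·(3, 3, 1).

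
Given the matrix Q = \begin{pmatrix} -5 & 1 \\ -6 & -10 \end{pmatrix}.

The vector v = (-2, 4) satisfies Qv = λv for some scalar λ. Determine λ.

Compute Qv: Q·(-2, 4) = (14, -28).
Since Qv = λv, compare component 1: 14 = λ·-2, so λ = -7.

-7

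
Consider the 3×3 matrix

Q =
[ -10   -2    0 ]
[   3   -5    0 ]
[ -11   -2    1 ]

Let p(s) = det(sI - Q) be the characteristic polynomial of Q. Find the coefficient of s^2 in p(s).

The coefficient of s^2 of det(sI - Q) is −trace(Q).
trace(Q) = (-10) + (-5) + (1) = -14, so the coefficient is 14.

14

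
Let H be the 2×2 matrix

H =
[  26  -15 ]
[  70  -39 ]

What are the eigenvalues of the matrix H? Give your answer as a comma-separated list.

-9, -4

det(H - λI) = (26 - λ)(-39 - λ) - (-15)·(70) = λ^2 + 13λ + 36.
This factors as (λ + 9)·(λ + 4) = 0.
Eigenvalues: -9, -4.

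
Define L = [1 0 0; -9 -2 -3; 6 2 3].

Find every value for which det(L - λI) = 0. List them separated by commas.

0, 1, 1

Set up det(λI - L) = 0.
Expanding along the first row, p(λ) = λ^3 - 2λ^2 + λ.
Since p(0) = 0, λ = 0 is a root.
Dividing by λ leaves λ^2 - 2λ + 1.
The quadratic factor is (λ - 1)^2.
Eigenvalues: 0, 1, 1.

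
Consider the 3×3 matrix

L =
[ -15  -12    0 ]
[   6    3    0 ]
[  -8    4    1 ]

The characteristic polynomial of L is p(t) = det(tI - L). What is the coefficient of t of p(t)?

p(t) = t^3 + 11t^2 + 15t - 27.
The coefficient of t is 15.

15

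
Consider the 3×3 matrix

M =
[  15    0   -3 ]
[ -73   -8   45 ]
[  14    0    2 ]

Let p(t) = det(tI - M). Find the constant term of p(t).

p(t) = t^3 - 9t^2 - 64t + 576.
The constant term is 576.

576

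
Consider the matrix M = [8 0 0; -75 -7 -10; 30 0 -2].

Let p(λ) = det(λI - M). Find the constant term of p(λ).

-112

p(λ) = λ^3 + λ^2 - 58λ - 112.
The constant term is -112.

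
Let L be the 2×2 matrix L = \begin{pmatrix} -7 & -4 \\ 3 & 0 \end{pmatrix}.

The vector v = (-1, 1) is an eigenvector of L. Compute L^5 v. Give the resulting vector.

First find the eigenvalue: Lv = (3, -3) = -3·(-1, 1), so λ = -3.
Then L^5 v = λ^5·v = (-3)^5·(-1, 1) = -243·(-1, 1) = (243, -243).

(243, -243)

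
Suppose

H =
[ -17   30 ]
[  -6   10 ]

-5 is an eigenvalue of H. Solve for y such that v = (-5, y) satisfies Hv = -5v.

We need (H + 5I)v = 0.
H + 5I = [[-12, 30], [-6, 15]].
Row 1: (-12)·-5 + (30)·y = 0
Row 2: (-6)·-5 + (15)·y = 0
Solving gives y = -2.
Check: H·(-5, -2) = (25, 10) = -5·(-5, -2).

-2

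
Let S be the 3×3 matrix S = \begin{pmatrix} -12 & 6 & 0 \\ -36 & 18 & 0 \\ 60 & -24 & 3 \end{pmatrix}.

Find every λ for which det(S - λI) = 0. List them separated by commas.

0, 3, 6

The characteristic polynomial is p(t) = det(tI - S).
Expanding along the first row, p(t) = t^3 - 9t^2 + 18t.
Try t = 0: p(0) = 0, so 0 is a root.
Factor out t: p(t) = t·(t^2 - 9t + 18).
The quadratic factors as (t - 3)·(t - 6).
Eigenvalues: 0, 3, 6.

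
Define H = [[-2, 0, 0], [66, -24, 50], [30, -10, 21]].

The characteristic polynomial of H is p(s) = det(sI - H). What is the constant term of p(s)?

p(s) = s^3 + 5s^2 + 2s - 8.
The constant term is -8.

-8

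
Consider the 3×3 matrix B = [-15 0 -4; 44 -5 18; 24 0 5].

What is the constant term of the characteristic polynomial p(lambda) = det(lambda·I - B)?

p(0) = det(0·I − B) = det(−B) = (−1)^3·det(B).
det(B) = -105, so p(0) = 105.

105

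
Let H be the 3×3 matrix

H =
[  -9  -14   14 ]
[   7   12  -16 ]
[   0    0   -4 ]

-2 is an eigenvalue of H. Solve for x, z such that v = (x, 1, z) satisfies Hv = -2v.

-2, 0

We need (H + 2I)v = 0.
H + 2I = [[-7, -14, 14], [7, 14, -16], [0, 0, -2]].
Row 1: (-7)·x + (-14)·1 + (14)·z = 0
Row 2: (7)·x + (14)·1 + (-16)·z = 0
Row 3: (0)·x + (0)·1 + (-2)·z = 0
Solving gives x = -2, z = 0.
Check: H·(-2, 1, 0) = (4, -2, 0) = -2·(-2, 1, 0).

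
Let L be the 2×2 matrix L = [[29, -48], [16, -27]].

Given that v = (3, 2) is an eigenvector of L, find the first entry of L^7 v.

-6561

First find the eigenvalue: Lv = (-9, -6) = -3·(3, 2), so λ = -3.
Then L^7 v = λ^7·v = (-3)^7·(3, 2) = -2187·(3, 2) = (-6561, -4374).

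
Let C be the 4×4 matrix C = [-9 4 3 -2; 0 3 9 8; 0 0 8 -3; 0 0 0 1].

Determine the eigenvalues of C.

C is upper triangular, so its eigenvalues are the diagonal entries.
Diagonal: -9, 3, 8, 1.

-9, 1, 3, 8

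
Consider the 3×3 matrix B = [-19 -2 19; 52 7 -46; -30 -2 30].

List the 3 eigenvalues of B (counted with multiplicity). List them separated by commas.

3, 4, 11

Compute the characteristic polynomial p(μ) = det(μI - B).
Expanding along the first row, p(μ) = μ^3 - 18μ^2 + 89μ - 132.
Since p(3) = 0, μ = 3 is a root.
Dividing by (μ - 3) leaves μ^2 - 15μ + 44.
The quadratic factors as (μ - 4)·(μ - 11).
Eigenvalues: 3, 4, 11.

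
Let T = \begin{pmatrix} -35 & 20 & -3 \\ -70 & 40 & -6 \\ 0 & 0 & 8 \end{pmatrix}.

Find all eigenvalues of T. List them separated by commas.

0, 5, 8

Set up det(sI - T) = 0.
Expanding along the first row, p(s) = s^3 - 13s^2 + 40s.
Try s = 0: p(0) = 0, so 0 is a root.
Factor out s: p(s) = s·(s^2 - 13s + 40).
The quadratic factors as (s - 5)·(s - 8).
Eigenvalues: 0, 5, 8.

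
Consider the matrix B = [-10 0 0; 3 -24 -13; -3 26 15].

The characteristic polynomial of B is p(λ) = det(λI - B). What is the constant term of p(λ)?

p(λ) = λ^3 + 19λ^2 + 68λ - 220.
The constant term is -220.

-220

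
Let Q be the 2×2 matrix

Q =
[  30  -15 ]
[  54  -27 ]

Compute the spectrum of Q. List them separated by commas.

0, 3

det(Q - λI) = (30 - λ)(-27 - λ) - (-15)·(54) = λ^2 - 3λ.
This factors as λ·(λ - 3) = 0.
Eigenvalues: 0, 3.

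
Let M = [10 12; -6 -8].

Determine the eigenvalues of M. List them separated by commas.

-2, 4

det(M - lambda·I) = (10 - lambda)(-8 - lambda) - (12)·(-6) = lambda^2 - 2·lambda - 8.
This factors as (lambda + 2)·(lambda - 4) = 0.
Eigenvalues: -2, 4.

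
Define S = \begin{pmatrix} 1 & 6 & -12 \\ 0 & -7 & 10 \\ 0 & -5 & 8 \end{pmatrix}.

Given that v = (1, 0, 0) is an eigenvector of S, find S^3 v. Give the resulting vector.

(1, 0, 0)

First find the eigenvalue: Sv = (1, 0, 0) = 1·(1, 0, 0), so λ = 1.
Then S^3 v = λ^3·v = 1^3·(1, 0, 0) = 1·(1, 0, 0) = (1, 0, 0).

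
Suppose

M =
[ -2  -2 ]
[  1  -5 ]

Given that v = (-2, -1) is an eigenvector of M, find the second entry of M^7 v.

2187

First find the eigenvalue: Mv = (6, 3) = -3·(-2, -1), so λ = -3.
Then M^7 v = λ^7·v = (-3)^7·(-2, -1) = -2187·(-2, -1) = (4374, 2187).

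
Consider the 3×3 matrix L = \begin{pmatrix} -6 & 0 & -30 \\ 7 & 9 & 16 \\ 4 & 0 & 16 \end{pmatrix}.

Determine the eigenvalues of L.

The characteristic polynomial is p(r) = det(rI - L).
Expanding the 3×3 determinant: p(r) = r^3 - 19r^2 + 114r - 216.
Rational-root test: r = 9 gives p(9) = 0.
Factor out (r - 9): p(r) = (r - 9)·(r^2 - 10r + 24).
The quadratic factors as (r - 4)·(r - 6).
Eigenvalues: 4, 6, 9.

4, 6, 9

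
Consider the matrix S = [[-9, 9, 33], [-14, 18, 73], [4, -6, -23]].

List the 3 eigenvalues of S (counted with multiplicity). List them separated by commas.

-6, -5, -3

Compute the characteristic polynomial p(r) = det(rI - S).
Cofactor expansion gives p(r) = r^3 + 14r^2 + 63r + 90.
Try r = -3: p(-3) = 0, so -3 is a root.
Factor out (r + 3): p(r) = (r + 3)·(r^2 + 11r + 30).
The quadratic factors as (r + 6)·(r + 5).
Eigenvalues: -6, -5, -3.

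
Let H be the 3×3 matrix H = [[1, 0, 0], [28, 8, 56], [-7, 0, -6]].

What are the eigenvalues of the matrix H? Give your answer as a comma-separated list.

-6, 1, 8

Set up det(μI - H) = 0.
Expanding the 3×3 determinant: p(μ) = μ^3 - 3μ^2 - 46μ + 48.
Try μ = 8: p(8) = 0, so 8 is a root.
Factor out (μ - 8): p(μ) = (μ - 8)·(μ^2 + 5μ - 6).
The quadratic factors as (μ + 6)·(μ - 1).
Eigenvalues: -6, 1, 8.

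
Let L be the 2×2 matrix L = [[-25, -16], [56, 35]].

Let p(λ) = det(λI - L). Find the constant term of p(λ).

21

p(λ) = λ^2 - 10λ + 21.
The constant term is 21.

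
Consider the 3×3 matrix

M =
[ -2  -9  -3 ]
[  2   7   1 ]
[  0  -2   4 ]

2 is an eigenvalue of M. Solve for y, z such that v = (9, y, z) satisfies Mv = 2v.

-3, -3

We need (M - 2I)v = 0.
M - 2I = [[-4, -9, -3], [2, 5, 1], [0, -2, 2]].
Row 1: (-4)·9 + (-9)·y + (-3)·z = 0
Row 2: (2)·9 + (5)·y + (1)·z = 0
Row 3: (0)·9 + (-2)·y + (2)·z = 0
Solving gives y = -3, z = -3.
Check: M·(9, -3, -3) = (18, -6, -6) = 2·(9, -3, -3).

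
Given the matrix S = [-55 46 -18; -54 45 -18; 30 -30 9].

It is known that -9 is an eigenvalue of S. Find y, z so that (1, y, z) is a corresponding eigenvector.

1, 0

We need (S + 9I)v = 0.
S + 9I = [[-46, 46, -18], [-54, 54, -18], [30, -30, 18]].
Row 1: (-46)·1 + (46)·y + (-18)·z = 0
Row 2: (-54)·1 + (54)·y + (-18)·z = 0
Row 3: (30)·1 + (-30)·y + (18)·z = 0
Solving gives y = 1, z = 0.
Check: S·(1, 1, 0) = (-9, -9, 0) = -9·(1, 1, 0).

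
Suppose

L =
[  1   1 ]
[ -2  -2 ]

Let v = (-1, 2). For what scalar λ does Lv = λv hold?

Compute Lv: L·(-1, 2) = (1, -2).
Since Lv = λv, compare component 1: 1 = λ·-1, so λ = -1.

-1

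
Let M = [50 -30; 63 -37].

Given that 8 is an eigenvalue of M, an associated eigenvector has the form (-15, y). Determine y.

-21

We need (M - 8I)v = 0.
M - 8I = [[42, -30], [63, -45]].
Row 1: (42)·-15 + (-30)·y = 0
Row 2: (63)·-15 + (-45)·y = 0
Solving gives y = -21.
Check: M·(-15, -21) = (-120, -168) = 8·(-15, -21).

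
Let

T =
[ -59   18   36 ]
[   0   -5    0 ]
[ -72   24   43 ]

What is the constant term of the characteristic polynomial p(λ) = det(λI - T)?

275

p(0) = det(0·I − T) = det(−T) = (−1)^3·det(T).
det(T) = -275, so p(0) = 275.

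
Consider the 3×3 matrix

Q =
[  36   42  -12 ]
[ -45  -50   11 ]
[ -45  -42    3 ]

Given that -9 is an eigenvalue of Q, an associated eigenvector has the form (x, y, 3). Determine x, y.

-2, 3

We need (Q + 9I)v = 0.
Q + 9I = [[45, 42, -12], [-45, -41, 11], [-45, -42, 12]].
Row 1: (45)·x + (42)·y + (-12)·3 = 0
Row 2: (-45)·x + (-41)·y + (11)·3 = 0
Row 3: (-45)·x + (-42)·y + (12)·3 = 0
Solving gives x = -2, y = 3.
Check: Q·(-2, 3, 3) = (18, -27, -27) = -9·(-2, 3, 3).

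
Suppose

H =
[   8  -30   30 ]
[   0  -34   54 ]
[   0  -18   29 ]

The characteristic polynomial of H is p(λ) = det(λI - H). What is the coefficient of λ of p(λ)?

-54

p(λ) = λ^3 - 3λ^2 - 54λ + 112.
The coefficient of λ is -54.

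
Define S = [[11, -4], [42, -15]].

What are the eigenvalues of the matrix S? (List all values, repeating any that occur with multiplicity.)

det(S - λI) = (11 - λ)(-15 - λ) - (-4)·(42) = λ^2 + 4λ + 3.
This factors as (λ + 3)·(λ + 1) = 0.
Eigenvalues: -3, -1.

-3, -1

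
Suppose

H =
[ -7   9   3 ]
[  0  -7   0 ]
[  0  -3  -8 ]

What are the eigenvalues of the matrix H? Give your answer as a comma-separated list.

The characteristic polynomial is p(μ) = det(μI - H).
Expanding the 3×3 determinant: p(μ) = μ^3 + 22μ^2 + 161μ + 392.
Rational-root test: μ = -7 gives p(-7) = 0.
Factor out (μ + 7): p(μ) = (μ + 7)·(μ^2 + 15μ + 56).
The quadratic factors as (μ + 8)·(μ + 7).
Eigenvalues: -8, -7, -7.

-8, -7, -7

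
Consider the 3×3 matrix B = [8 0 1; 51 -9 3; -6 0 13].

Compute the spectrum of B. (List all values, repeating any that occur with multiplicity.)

-9, 10, 11

Set up det(tI - B) = 0.
Cofactor expansion gives p(t) = t^3 - 12t^2 - 79t + 990.
Since p(-9) = 0, t = -9 is a root.
Dividing by (t + 9) leaves t^2 - 21t + 110.
The quadratic factors as (t - 10)·(t - 11).
Eigenvalues: -9, 10, 11.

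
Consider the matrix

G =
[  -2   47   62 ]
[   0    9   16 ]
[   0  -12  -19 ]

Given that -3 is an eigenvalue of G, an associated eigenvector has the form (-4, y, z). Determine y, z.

8, -6

We need (G + 3I)v = 0.
G + 3I = [[1, 47, 62], [0, 12, 16], [0, -12, -16]].
Row 1: (1)·-4 + (47)·y + (62)·z = 0
Row 2: (0)·-4 + (12)·y + (16)·z = 0
Row 3: (0)·-4 + (-12)·y + (-16)·z = 0
Solving gives y = 8, z = -6.
Check: G·(-4, 8, -6) = (12, -24, 18) = -3·(-4, 8, -6).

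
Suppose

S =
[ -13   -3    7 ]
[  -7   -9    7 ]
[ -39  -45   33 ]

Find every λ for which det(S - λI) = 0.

Compute the characteristic polynomial p(lambda) = det(lambda·I - S).
Expanding along the first row, p(lambda) = lambda^3 - 11·lambda^2 - 42·lambda + 360.
Since p(12) = 0, lambda = 12 is a root.
Factor out (lambda - 12): p(lambda) = (lambda - 12)·(lambda^2 + lambda - 30).
The quadratic factors as (lambda + 6)·(lambda - 5).
Eigenvalues: -6, 5, 12.

-6, 5, 12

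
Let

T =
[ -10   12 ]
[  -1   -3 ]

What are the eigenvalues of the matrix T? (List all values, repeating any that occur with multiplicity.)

-7, -6

det(T - λI) = (-10 - λ)(-3 - λ) - (12)·(-1) = λ^2 + 13λ + 42.
This factors as (λ + 7)·(λ + 6) = 0.
Eigenvalues: -7, -6.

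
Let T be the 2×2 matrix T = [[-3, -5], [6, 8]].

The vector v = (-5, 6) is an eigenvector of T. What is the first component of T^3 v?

-135

First find the eigenvalue: Tv = (-15, 18) = 3·(-5, 6), so λ = 3.
Then T^3 v = λ^3·v = 3^3·(-5, 6) = 27·(-5, 6) = (-135, 162).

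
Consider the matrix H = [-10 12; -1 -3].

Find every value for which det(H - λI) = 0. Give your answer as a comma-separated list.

det(H - λI) = (-10 - λ)(-3 - λ) - (12)·(-1) = λ^2 + 13λ + 42.
This factors as (λ + 7)·(λ + 6) = 0.
Eigenvalues: -7, -6.

-7, -6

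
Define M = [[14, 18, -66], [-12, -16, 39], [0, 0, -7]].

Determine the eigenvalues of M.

-7, -4, 2

Set up det(λI - M) = 0.
Cofactor expansion gives p(λ) = λ^3 + 9λ^2 + 6λ - 56.
Try λ = -4: p(-4) = 0, so -4 is a root.
Factor out (λ + 4): p(λ) = (λ + 4)·(λ^2 + 5λ - 14).
The quadratic factors as (λ + 7)·(λ - 2).
Eigenvalues: -7, -4, 2.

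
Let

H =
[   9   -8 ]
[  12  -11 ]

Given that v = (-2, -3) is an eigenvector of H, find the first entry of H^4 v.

First find the eigenvalue: Hv = (6, 9) = -3·(-2, -3), so λ = -3.
Then H^4 v = λ^4·v = (-3)^4·(-2, -3) = 81·(-2, -3) = (-162, -243).

-162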